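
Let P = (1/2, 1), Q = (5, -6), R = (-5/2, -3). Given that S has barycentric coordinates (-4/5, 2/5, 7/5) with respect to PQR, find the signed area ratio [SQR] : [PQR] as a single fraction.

The signed ratio [SQR]/[PQR] equals the barycentric coordinate of S at vertex P, which is -4/5.

-4/5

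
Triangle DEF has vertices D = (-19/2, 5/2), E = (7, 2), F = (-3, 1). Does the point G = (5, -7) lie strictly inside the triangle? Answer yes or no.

Barycentric coordinates of G: (-176/43, -80/43, 299/43).
The three coordinates are negative, negative, positive; a point is interior exactly when all three are positive.

no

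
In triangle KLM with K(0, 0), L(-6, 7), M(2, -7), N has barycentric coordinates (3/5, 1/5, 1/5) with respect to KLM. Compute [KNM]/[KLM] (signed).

The signed ratio [KNM]/[KLM] equals the barycentric coordinate of N at vertex L, which is 1/5.

1/5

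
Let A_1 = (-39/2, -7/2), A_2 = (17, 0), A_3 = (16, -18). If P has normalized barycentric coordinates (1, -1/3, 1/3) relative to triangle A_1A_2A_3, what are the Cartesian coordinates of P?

(-119/6, -19/2)

P = 1·A_1 + (-1/3)·A_2 + (1/3)·A_3.
x-coordinate: 1·(-39/2) + (-1/3)·17 + (1/3)·16 = -119/6.
y-coordinate: 1·(-7/2) + (-1/3)·0 + (1/3)·(-18) = -19/2.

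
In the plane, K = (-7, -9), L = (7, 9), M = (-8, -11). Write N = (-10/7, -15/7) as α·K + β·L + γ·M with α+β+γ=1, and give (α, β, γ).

Signed area of the reference triangle: [KLM] = ½·((-7)·(9−(-11)) + 7·(-11−(-9)) + (-8)·(-9−9)) = ½·(-140 − 14 + 144) = -5.
[NLM] = ½·((-10/7)·(9−(-11)) + 7·(-11−(-15/7)) + (-8)·(-15/7−9)) = ½·(-200/7 − 62 + 624/7) = -5/7, so the K-coordinate is (-5/7)/(-5) = 1/7.
[KNM] = ½·((-7)·(-15/7−(-11)) + (-10/7)·(-11−(-9)) + (-8)·(-9−(-15/7))) = ½·(-62 + 20/7 + 384/7) = -15/7, so the L-coordinate is 3/7.
[KLN] = ½·((-7)·(9−(-15/7)) + 7·(-15/7−(-9)) + (-10/7)·(-9−9)) = ½·(-78 + 48 + 180/7) = -15/7, so the M-coordinate is 3/7.

(1/7, 3/7, 3/7)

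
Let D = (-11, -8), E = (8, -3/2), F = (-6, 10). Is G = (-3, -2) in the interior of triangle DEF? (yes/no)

Barycentric coordinates of G: (267/619, 228/619, 124/619).
The three coordinates are positive, positive, positive; a point is interior exactly when all three are positive.

yes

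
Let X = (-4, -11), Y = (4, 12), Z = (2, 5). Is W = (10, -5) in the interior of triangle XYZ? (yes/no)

no

Barycentric coordinates of W: (-38/5, -94/5, 137/5).
The three coordinates are negative, negative, positive; a point is interior exactly when all three are positive.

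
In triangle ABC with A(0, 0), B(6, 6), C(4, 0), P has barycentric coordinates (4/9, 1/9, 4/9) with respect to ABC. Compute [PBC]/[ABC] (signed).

The signed ratio [PBC]/[ABC] equals the barycentric coordinate of P at vertex A, which is 4/9.

4/9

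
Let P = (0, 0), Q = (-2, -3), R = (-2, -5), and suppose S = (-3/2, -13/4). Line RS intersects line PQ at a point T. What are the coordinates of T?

(-1, -3/2)

Barycentric coordinates of S with respect to PQR: (1/4, 1/4, 1/2).
On side PQ the R-coordinate is zero; dropping S's R-weight 1/2 and renormalizing the remaining 1/4 : 1/4 gives weights 1/2, 1/2 on P, Q.
T = (1/2)·(0, 0) + (1/2)·(-2, -3) = (-1, -3/2).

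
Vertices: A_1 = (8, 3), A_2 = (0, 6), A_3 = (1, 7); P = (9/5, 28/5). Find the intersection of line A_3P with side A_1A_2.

(2, 21/4)

Barycentric coordinates of P with respect to A_1A_2A_3: (1/5, 3/5, 1/5).
On side A_1A_2 the A_3-coordinate is zero; dropping P's A_3-weight 1/5 and renormalizing the remaining 1/5 : 3/5 gives weights 1/4, 3/4 on A_1, A_2.
Q = (1/4)·(8, 3) + (3/4)·(0, 6) = (2, 21/4).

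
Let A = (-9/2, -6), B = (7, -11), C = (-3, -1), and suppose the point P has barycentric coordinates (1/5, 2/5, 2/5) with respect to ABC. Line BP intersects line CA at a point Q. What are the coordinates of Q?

Line BP meets CA where the B-coordinate vanishes; zeroing P's B-weight and renormalizing leaves C, A-weights 2/5 : 1/5 → (2/3, 1/3).
So Q = (2/3)·C + (1/3)·A = (-7/2, -8/3).

(-7/2, -8/3)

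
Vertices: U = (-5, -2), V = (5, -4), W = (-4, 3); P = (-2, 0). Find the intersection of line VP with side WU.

Barycentric coordinates of P with respect to UVW: (1/4, 1/4, 1/2).
On side WU the V-coordinate is zero; dropping P's V-weight 1/4 and renormalizing the remaining 1/2 : 1/4 gives weights 2/3, 1/3 on W, U.
Q = (2/3)·(-4, 3) + (1/3)·(-5, -2) = (-13/3, 4/3).

(-13/3, 4/3)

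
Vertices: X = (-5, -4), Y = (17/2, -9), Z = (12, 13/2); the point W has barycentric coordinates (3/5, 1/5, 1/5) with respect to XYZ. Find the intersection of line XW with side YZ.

Line XW meets YZ where the X-coordinate vanishes; zeroing W's X-weight and renormalizing leaves Y, Z-weights 1/5 : 1/5 → (1/2, 1/2).
So V = (1/2)·Y + (1/2)·Z = (41/4, -5/4).

(41/4, -5/4)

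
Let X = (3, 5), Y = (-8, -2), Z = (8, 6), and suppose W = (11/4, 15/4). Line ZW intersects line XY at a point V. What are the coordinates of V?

(-5/2, 3/2)

Barycentric coordinates of W with respect to XYZ: (1/4, 1/4, 1/2).
On side XY the Z-coordinate is zero; dropping W's Z-weight 1/2 and renormalizing the remaining 1/4 : 1/4 gives weights 1/2, 1/2 on X, Y.
V = (1/2)·(3, 5) + (1/2)·(-8, -2) = (-5/2, 3/2).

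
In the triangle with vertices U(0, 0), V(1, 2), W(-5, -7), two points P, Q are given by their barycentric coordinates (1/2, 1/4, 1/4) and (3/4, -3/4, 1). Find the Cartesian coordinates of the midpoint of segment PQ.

(-27/8, -39/8)

Barycentric coordinates of the midpoint are the average: (5/8, -1/4, 5/8).
Converting: (5/8)·U + (-1/4)·V + (5/8)·W = (-27/8, -39/8).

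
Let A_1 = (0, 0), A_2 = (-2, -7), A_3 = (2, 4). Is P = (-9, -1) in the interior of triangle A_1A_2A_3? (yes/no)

no

Barycentric coordinates of P: (101/6, -17/3, -61/6).
The three coordinates are positive, negative, negative; a point is interior exactly when all three are positive.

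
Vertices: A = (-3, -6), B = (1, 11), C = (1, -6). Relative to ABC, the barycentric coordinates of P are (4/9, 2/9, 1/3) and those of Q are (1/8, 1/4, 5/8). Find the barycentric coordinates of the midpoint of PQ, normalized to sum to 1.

Since both coordinate triples sum to 1, the midpoint's barycentrics are the componentwise average.
(4/9+1/8)/2 = 41/144; similarly 17/72 and 23/48.

(41/144, 17/72, 23/48)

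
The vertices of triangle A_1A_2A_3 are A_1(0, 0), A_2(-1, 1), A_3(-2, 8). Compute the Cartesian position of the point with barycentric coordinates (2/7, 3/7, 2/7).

(-1, 19/7)

P = (2/7)·A_1 + (3/7)·A_2 + (2/7)·A_3.
x-coordinate: (2/7)·0 + (3/7)·(-1) + (2/7)·(-2) = -1.
y-coordinate: (2/7)·0 + (3/7)·1 + (2/7)·8 = 19/7.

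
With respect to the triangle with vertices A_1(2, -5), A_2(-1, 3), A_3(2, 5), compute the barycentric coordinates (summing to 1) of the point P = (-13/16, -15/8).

(1/2, 15/16, -7/16)

Signed area of the reference triangle: [A_1A_2A_3] = ½·(2·(3−5) + (-1)·(5−(-5)) + 2·(-5−3)) = ½·(-4 − 10 − 16) = -15.
[PA_2A_3] = ½·((-13/16)·(3−5) + (-1)·(5−(-15/8)) + 2·(-15/8−3)) = ½·(13/8 − 55/8 − 39/4) = -15/2, so the A_1-coordinate is (-15/2)/(-15) = 1/2.
[A_1PA_3] = ½·(2·(-15/8−5) + (-13/16)·(5−(-5)) + 2·(-5−(-15/8))) = ½·(-55/4 − 65/8 − 25/4) = -225/16, so the A_2-coordinate is 15/16.
[A_1A_2P] = ½·(2·(3−(-15/8)) + (-1)·(-15/8−(-5)) + (-13/16)·(-5−3)) = ½·(39/4 − 25/8 + 13/2) = 105/16, so the A_3-coordinate is -7/16.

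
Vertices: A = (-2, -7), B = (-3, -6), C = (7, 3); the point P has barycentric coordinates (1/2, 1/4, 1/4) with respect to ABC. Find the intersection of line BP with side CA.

(1, -11/3)

Line BP meets CA where the B-coordinate vanishes; zeroing P's B-weight and renormalizing leaves C, A-weights 1/4 : 1/2 → (1/3, 2/3).
So Q = (1/3)·C + (2/3)·A = (1, -11/3).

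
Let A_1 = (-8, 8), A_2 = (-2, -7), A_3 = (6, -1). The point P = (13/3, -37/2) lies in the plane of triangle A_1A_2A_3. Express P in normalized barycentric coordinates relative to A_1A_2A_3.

Signed area of the reference triangle: [A_1A_2A_3] = ½·((-8)·(-7−(-1)) + (-2)·(-1−8) + 6·(8−(-7))) = ½·(48 + 18 + 90) = 78.
[PA_2A_3] = ½·((13/3)·(-7−(-1)) + (-2)·(-1−(-37/2)) + 6·(-37/2−(-7))) = ½·(-26 − 35 − 69) = -65, so the A_1-coordinate is (-65)/78 = -5/6.
[A_1PA_3] = ½·((-8)·(-37/2−(-1)) + (13/3)·(-1−8) + 6·(8−(-37/2))) = ½·(140 − 39 + 159) = 130, so the A_2-coordinate is 5/3.
[A_1A_2P] = ½·((-8)·(-7−(-37/2)) + (-2)·(-37/2−8) + (13/3)·(8−(-7))) = ½·(-92 + 53 + 65) = 13, so the A_3-coordinate is 1/6.

(-5/6, 5/3, 1/6)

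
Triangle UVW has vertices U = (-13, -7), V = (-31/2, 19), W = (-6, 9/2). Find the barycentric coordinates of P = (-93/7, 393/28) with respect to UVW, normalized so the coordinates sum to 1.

(1/14, 5/7, 3/14)

Signed area of the reference triangle: [UVW] = ½·((-13)·(19−(9/2)) + (-31/2)·(9/2−(-7)) + (-6)·(-7−19)) = ½·(-377/2 − 713/4 + 156) = -843/8.
[PVW] = ½·((-93/7)·(19−(9/2)) + (-31/2)·(9/2−(393/28)) + (-6)·(393/28−19)) = ½·(-2697/14 + 8277/56 + 417/14) = -843/112, so the U-coordinate is (-843/112)/(-843/8) = 1/14.
[UPW] = ½·((-13)·(393/28−(9/2)) + (-93/7)·(9/2−(-7)) + (-6)·(-7−(393/28))) = ½·(-3471/28 − 2139/14 + 1767/14) = -4215/56, so the V-coordinate is 5/7.
[UVP] = ½·((-13)·(19−(393/28)) + (-31/2)·(393/28−(-7)) + (-93/7)·(-7−19)) = ½·(-1807/28 − 18259/56 + 2418/7) = -2529/112, so the W-coordinate is 3/14.
Check: 1/14 + 5/7 + 3/14 = 1.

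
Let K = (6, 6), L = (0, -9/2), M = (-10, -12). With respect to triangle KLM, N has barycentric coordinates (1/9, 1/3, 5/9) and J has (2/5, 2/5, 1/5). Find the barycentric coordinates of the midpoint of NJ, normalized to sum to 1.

(23/90, 11/30, 17/45)

Since both coordinate triples sum to 1, the midpoint's barycentrics are the componentwise average.
(1/9+2/5)/2 = 23/90; similarly 11/30 and 17/45.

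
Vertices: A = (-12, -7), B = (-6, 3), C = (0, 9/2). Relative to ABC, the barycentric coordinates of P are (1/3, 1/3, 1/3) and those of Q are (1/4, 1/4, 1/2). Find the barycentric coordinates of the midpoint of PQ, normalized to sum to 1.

(7/24, 7/24, 5/12)

Since both coordinate triples sum to 1, the midpoint's barycentrics are the componentwise average.
(1/3+1/4)/2 = 7/24; similarly 7/24 and 5/12.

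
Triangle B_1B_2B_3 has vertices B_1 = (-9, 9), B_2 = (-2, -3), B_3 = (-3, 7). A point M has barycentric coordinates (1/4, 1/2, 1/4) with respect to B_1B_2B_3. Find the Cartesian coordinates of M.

(-4, 5/2)

M = (1/4)·B_1 + (1/2)·B_2 + (1/4)·B_3.
x-coordinate: (1/4)·(-9) + (1/2)·(-2) + (1/4)·(-3) = -4.
y-coordinate: (1/4)·9 + (1/2)·(-3) + (1/4)·7 = 5/2.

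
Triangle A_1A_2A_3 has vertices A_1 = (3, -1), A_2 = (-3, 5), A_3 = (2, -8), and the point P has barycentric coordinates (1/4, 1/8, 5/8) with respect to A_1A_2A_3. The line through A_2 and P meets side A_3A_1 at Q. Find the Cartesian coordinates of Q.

(16/7, -6)

Line A_2P meets A_3A_1 where the A_2-coordinate vanishes; zeroing P's A_2-weight and renormalizing leaves A_3, A_1-weights 5/8 : 1/4 → (5/7, 2/7).
So Q = (5/7)·A_3 + (2/7)·A_1 = (16/7, -6).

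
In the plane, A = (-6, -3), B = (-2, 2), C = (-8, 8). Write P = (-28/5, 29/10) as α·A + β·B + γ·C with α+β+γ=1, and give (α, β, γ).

Signed area of the reference triangle: [ABC] = ½·((-6)·(2−8) + (-2)·(8−(-3)) + (-8)·(-3−2)) = ½·(36 − 22 + 40) = 27.
[PBC] = ½·((-28/5)·(2−8) + (-2)·(8−(29/10)) + (-8)·(29/10−2)) = ½·(168/5 − 51/5 − 36/5) = 81/10, so the A-coordinate is (81/10)/27 = 3/10.
[APC] = ½·((-6)·(29/10−8) + (-28/5)·(8−(-3)) + (-8)·(-3−(29/10))) = ½·(153/5 − 308/5 + 236/5) = 81/10, so the B-coordinate is 3/10.
[ABP] = ½·((-6)·(2−(29/10)) + (-2)·(29/10−(-3)) + (-28/5)·(-3−2)) = ½·(27/5 − 59/5 + 28) = 54/5, so the C-coordinate is 2/5.
Check: 3/10 + 3/10 + 2/5 = 1.

(3/10, 3/10, 2/5)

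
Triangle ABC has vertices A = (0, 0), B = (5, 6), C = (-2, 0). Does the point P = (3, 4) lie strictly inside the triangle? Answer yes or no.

Barycentric coordinates of P: (1/6, 2/3, 1/6).
The three coordinates are positive, positive, positive; a point is interior exactly when all three are positive.

yes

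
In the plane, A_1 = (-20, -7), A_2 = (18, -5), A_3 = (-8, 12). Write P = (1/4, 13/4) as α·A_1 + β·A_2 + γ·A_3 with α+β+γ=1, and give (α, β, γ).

Signed area of the reference triangle: [A_1A_2A_3] = ½·((-20)·(-5−12) + 18·(12−(-7)) + (-8)·(-7−(-5))) = ½·(340 + 342 + 16) = 349.
[PA_2A_3] = ½·((1/4)·(-5−12) + 18·(12−(13/4)) + (-8)·(13/4−(-5))) = ½·(-17/4 + 315/2 − 66) = 349/8, so the A_1-coordinate is (349/8)/349 = 1/8.
[A_1PA_3] = ½·((-20)·(13/4−12) + (1/4)·(12−(-7)) + (-8)·(-7−(13/4))) = ½·(175 + 19/4 + 82) = 1047/8, so the A_2-coordinate is 3/8.
[A_1A_2P] = ½·((-20)·(-5−(13/4)) + 18·(13/4−(-7)) + (1/4)·(-7−(-5))) = ½·(165 + 369/2 − 1/2) = 349/2, so the A_3-coordinate is 1/2.
Check: 1/8 + 3/8 + 1/2 = 1.

(1/8, 3/8, 1/2)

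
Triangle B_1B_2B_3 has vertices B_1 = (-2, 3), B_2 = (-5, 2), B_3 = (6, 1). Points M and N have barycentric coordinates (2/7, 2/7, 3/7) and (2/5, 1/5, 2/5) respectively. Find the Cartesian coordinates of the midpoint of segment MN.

Barycentric coordinates of the midpoint are the average: (12/35, 17/70, 29/70).
Converting: (12/35)·B_1 + (17/70)·B_2 + (29/70)·B_3 = (41/70, 27/14).

(41/70, 27/14)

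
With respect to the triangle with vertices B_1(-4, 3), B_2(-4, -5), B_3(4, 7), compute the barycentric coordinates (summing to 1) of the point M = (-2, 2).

(1/2, 1/4, 1/4)

Signed area of the reference triangle: [B_1B_2B_3] = ½·((-4)·(-5−7) + (-4)·(7−3) + 4·(3−(-5))) = ½·(48 − 16 + 32) = 32.
[MB_2B_3] = ½·((-2)·(-5−7) + (-4)·(7−2) + 4·(2−(-5))) = ½·(24 − 20 + 28) = 16, so the B_1-coordinate is 16/32 = 1/2.
[B_1MB_3] = ½·((-4)·(2−7) + (-2)·(7−3) + 4·(3−2)) = ½·(20 − 8 + 4) = 8, so the B_2-coordinate is 1/4.
[B_1B_2M] = ½·((-4)·(-5−2) + (-4)·(2−3) + (-2)·(3−(-5))) = ½·(28 + 4 − 16) = 8, so the B_3-coordinate is 1/4.
Check: 1/2 + 1/4 + 1/4 = 1.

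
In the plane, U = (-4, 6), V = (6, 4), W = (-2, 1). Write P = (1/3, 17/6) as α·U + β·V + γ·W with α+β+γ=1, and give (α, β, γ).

(1/6, 1/3, 1/2)

Signed area of the reference triangle: [UVW] = ½·((-4)·(4−1) + 6·(1−6) + (-2)·(6−4)) = ½·(-12 − 30 − 4) = -23.
[PVW] = ½·((1/3)·(4−1) + 6·(1−(17/6)) + (-2)·(17/6−4)) = ½·(1 − 11 + 7/3) = -23/6, so the U-coordinate is (-23/6)/(-23) = 1/6.
[UPW] = ½·((-4)·(17/6−1) + (1/3)·(1−6) + (-2)·(6−(17/6))) = ½·(-22/3 − 5/3 − 19/3) = -23/3, so the V-coordinate is 1/3.
[UVP] = ½·((-4)·(4−(17/6)) + 6·(17/6−6) + (1/3)·(6−4)) = ½·(-14/3 − 19 + 2/3) = -23/2, so the W-coordinate is 1/2.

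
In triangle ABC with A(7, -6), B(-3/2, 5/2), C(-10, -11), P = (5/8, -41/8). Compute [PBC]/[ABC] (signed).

1/2

[ABC] = ½·(7·(5/2−(-11)) + (-3/2)·(-11−(-6)) + (-10)·(-6−(5/2))) = ½·(189/2 + 15/2 + 85) = 187/2.
[PBC] = ½·((5/8)·(5/2−(-11)) + (-3/2)·(-11−(-41/8)) + (-10)·(-41/8−(5/2))) = ½·(135/16 + 141/16 + 305/4) = 187/4, so the ratio is (187/4)/(187/2) = 1/2.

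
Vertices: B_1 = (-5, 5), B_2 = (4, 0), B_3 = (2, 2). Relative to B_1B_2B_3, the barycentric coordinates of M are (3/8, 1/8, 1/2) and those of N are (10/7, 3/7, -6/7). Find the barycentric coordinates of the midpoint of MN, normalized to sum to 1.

(101/112, 31/112, -5/28)

Since both coordinate triples sum to 1, the midpoint's barycentrics are the componentwise average.
(3/8+10/7)/2 = 101/112; similarly 31/112 and -5/28.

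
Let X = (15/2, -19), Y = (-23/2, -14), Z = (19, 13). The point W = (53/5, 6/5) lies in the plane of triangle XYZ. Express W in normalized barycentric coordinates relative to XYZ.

(1/5, 1/5, 3/5)

Signed area of the reference triangle: [XYZ] = ½·((15/2)·(-14−13) + (-23/2)·(13−(-19)) + 19·(-19−(-14))) = ½·(-405/2 − 368 − 95) = -1331/4.
[WYZ] = ½·((53/5)·(-14−13) + (-23/2)·(13−(6/5)) + 19·(6/5−(-14))) = ½·(-1431/5 − 1357/10 + 1444/5) = -1331/20, so the X-coordinate is (-1331/20)/(-1331/4) = 1/5.
[XWZ] = ½·((15/2)·(6/5−13) + (53/5)·(13−(-19)) + 19·(-19−(6/5))) = ½·(-177/2 + 1696/5 − 1919/5) = -1331/20, so the Y-coordinate is 1/5.
[XYW] = ½·((15/2)·(-14−(6/5)) + (-23/2)·(6/5−(-19)) + (53/5)·(-19−(-14))) = ½·(-114 − 2323/10 − 53) = -3993/20, so the Z-coordinate is 3/5.
Check: 1/5 + 1/5 + 3/5 = 1.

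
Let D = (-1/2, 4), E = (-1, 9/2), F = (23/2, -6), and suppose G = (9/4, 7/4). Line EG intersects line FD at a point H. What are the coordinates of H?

(11/2, -1)

Barycentric coordinates of G with respect to DEF: (1/4, 1/2, 1/4).
On side FD the E-coordinate is zero; dropping G's E-weight 1/2 and renormalizing the remaining 1/4 : 1/4 gives weights 1/2, 1/2 on F, D.
H = (1/2)·(23/2, -6) + (1/2)·(-1/2, 4) = (11/2, -1).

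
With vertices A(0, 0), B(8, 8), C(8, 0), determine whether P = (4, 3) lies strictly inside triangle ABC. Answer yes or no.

Barycentric coordinates of P: (1/2, 3/8, 1/8).
The three coordinates are positive, positive, positive; a point is interior exactly when all three are positive.

yes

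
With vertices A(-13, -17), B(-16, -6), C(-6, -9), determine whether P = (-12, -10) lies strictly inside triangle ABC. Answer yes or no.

Barycentric coordinates of P: (28/101, 41/101, 32/101).
The three coordinates are positive, positive, positive; a point is interior exactly when all three are positive.

yes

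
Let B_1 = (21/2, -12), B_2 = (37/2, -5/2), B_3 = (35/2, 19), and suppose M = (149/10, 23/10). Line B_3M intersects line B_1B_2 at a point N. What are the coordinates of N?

(79/6, -53/6)

Barycentric coordinates of M with respect to B_1B_2B_3: (2/5, 1/5, 2/5).
On side B_1B_2 the B_3-coordinate is zero; dropping M's B_3-weight 2/5 and renormalizing the remaining 2/5 : 1/5 gives weights 2/3, 1/3 on B_1, B_2.
N = (2/3)·(21/2, -12) + (1/3)·(37/2, -5/2) = (79/6, -53/6).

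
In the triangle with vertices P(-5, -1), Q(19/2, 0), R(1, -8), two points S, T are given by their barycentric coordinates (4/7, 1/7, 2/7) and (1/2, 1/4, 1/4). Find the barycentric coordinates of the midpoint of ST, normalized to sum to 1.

(15/28, 11/56, 15/56)

Since both coordinate triples sum to 1, the midpoint's barycentrics are the componentwise average.
(4/7+1/2)/2 = 15/28; similarly 11/56 and 15/56.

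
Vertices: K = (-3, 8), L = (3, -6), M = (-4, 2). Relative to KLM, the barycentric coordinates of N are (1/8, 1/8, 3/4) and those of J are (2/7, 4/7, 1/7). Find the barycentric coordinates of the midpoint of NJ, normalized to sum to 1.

Since both coordinate triples sum to 1, the midpoint's barycentrics are the componentwise average.
(1/8+2/7)/2 = 23/112; similarly 39/112 and 25/56.

(23/112, 39/112, 25/56)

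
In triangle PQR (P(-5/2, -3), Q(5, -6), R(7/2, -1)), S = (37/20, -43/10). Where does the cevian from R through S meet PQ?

Barycentric coordinates of S with respect to PQR: (2/5, 1/2, 1/10).
On side PQ the R-coordinate is zero; dropping S's R-weight 1/10 and renormalizing the remaining 2/5 : 1/2 gives weights 4/9, 5/9 on P, Q.
T = (4/9)·(-5/2, -3) + (5/9)·(5, -6) = (5/3, -14/3).

(5/3, -14/3)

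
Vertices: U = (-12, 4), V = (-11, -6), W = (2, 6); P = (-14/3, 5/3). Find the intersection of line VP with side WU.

Barycentric coordinates of P with respect to UVW: (1/6, 1/3, 1/2).
On side WU the V-coordinate is zero; dropping P's V-weight 1/3 and renormalizing the remaining 1/2 : 1/6 gives weights 3/4, 1/4 on W, U.
Q = (3/4)·(2, 6) + (1/4)·(-12, 4) = (-3/2, 11/2).

(-3/2, 11/2)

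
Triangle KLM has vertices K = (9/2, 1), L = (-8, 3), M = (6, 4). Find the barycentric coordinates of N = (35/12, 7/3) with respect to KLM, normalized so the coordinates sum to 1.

(1/2, 1/6, 1/3)

Signed area of the reference triangle: [KLM] = ½·((9/2)·(3−4) + (-8)·(4−1) + 6·(1−3)) = ½·(-9/2 − 24 − 12) = -81/4.
[NLM] = ½·((35/12)·(3−4) + (-8)·(4−(7/3)) + 6·(7/3−3)) = ½·(-35/12 − 40/3 − 4) = -81/8, so the K-coordinate is (-81/8)/(-81/4) = 1/2.
[KNM] = ½·((9/2)·(7/3−4) + (35/12)·(4−1) + 6·(1−(7/3))) = ½·(-15/2 + 35/4 − 8) = -27/8, so the L-coordinate is 1/6.
[KLN] = ½·((9/2)·(3−(7/3)) + (-8)·(7/3−1) + (35/12)·(1−3)) = ½·(3 − 32/3 − 35/6) = -27/4, so the M-coordinate is 1/3.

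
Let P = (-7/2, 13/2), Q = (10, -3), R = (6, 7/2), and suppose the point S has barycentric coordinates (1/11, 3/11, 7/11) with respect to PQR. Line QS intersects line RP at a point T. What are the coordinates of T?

Line QS meets RP where the Q-coordinate vanishes; zeroing S's Q-weight and renormalizing leaves R, P-weights 7/11 : 1/11 → (7/8, 1/8).
So T = (7/8)·R + (1/8)·P = (77/16, 31/8).

(77/16, 31/8)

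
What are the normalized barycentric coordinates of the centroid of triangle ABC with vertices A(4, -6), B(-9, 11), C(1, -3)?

The centroid is the average of the vertices, so each weight is 1/3.

(1/3, 1/3, 1/3)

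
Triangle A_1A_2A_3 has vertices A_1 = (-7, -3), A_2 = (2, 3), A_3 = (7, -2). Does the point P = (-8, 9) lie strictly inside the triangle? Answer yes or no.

no

Barycentric coordinates of P: (4/15, 169/75, -38/25).
The three coordinates are positive, positive, negative; a point is interior exactly when all three are positive.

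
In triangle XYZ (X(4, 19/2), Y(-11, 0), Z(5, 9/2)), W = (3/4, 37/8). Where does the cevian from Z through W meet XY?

Barycentric coordinates of W with respect to XYZ: (1/4, 1/4, 1/2).
On side XY the Z-coordinate is zero; dropping W's Z-weight 1/2 and renormalizing the remaining 1/4 : 1/4 gives weights 1/2, 1/2 on X, Y.
V = (1/2)·(4, 19/2) + (1/2)·(-11, 0) = (-7/2, 19/4).

(-7/2, 19/4)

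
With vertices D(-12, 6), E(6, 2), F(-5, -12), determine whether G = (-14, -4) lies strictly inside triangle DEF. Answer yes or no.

Barycentric coordinates of G: (107/148, -53/148, 47/74).
The three coordinates are positive, negative, positive; a point is interior exactly when all three are positive.

no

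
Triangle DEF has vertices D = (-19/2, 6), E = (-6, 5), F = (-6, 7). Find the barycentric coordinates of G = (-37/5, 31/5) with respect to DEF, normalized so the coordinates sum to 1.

Signed area of the reference triangle: [DEF] = ½·((-19/2)·(5−7) + (-6)·(7−6) + (-6)·(6−5)) = ½·(19 − 6 − 6) = 7/2.
[GEF] = ½·((-37/5)·(5−7) + (-6)·(7−(31/5)) + (-6)·(31/5−5)) = ½·(74/5 − 24/5 − 36/5) = 7/5, so the D-coordinate is (7/5)/(7/2) = 2/5.
[DGF] = ½·((-19/2)·(31/5−7) + (-37/5)·(7−6) + (-6)·(6−(31/5))) = ½·(38/5 − 37/5 + 6/5) = 7/10, so the E-coordinate is 1/5.
[DEG] = ½·((-19/2)·(5−(31/5)) + (-6)·(31/5−6) + (-37/5)·(6−5)) = ½·(57/5 − 6/5 − 37/5) = 7/5, so the F-coordinate is 2/5.
Check: 2/5 + 1/5 + 2/5 = 1.

(2/5, 1/5, 2/5)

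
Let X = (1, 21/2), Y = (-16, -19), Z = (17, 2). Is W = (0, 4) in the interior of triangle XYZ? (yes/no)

Barycentric coordinates of W: (94/137, 25/137, 18/137).
The three coordinates are positive, positive, positive; a point is interior exactly when all three are positive.

yes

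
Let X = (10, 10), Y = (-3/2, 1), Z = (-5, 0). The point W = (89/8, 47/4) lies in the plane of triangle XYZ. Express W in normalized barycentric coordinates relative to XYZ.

Signed area of the reference triangle: [XYZ] = ½·(10·(1−0) + (-3/2)·(0−10) + (-5)·(10−1)) = ½·(10 + 15 − 45) = -10.
[WYZ] = ½·((89/8)·(1−0) + (-3/2)·(0−(47/4)) + (-5)·(47/4−1)) = ½·(89/8 + 141/8 − 215/4) = -25/2, so the X-coordinate is (-25/2)/(-10) = 5/4.
[XWZ] = ½·(10·(47/4−0) + (89/8)·(0−10) + (-5)·(10−(47/4))) = ½·(235/2 − 445/4 + 35/4) = 15/2, so the Y-coordinate is -3/4.
[XYW] = ½·(10·(1−(47/4)) + (-3/2)·(47/4−10) + (89/8)·(10−1)) = ½·(-215/2 − 21/8 + 801/8) = -5, so the Z-coordinate is 1/2.

(5/4, -3/4, 1/2)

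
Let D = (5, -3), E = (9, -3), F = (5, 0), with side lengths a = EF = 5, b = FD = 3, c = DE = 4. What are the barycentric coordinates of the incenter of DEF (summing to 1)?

The incenter has barycentric coordinates proportional to the opposite side lengths: (5 : 3 : 4).
Normalizing by 5+3+4 = 12 gives (5/12, 1/4, 1/3).

(5/12, 1/4, 1/3)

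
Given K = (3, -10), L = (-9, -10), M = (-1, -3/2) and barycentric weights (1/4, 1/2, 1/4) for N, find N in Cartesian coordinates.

(-4, -63/8)

N = (1/4)·K + (1/2)·L + (1/4)·M.
x-coordinate: (1/4)·3 + (1/2)·(-9) + (1/4)·(-1) = -4.
y-coordinate: (1/4)·(-10) + (1/2)·(-10) + (1/4)·(-3/2) = -63/8.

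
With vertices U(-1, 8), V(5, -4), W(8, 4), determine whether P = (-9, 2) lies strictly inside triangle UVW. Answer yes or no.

Barycentric coordinates of P: (65/42, 43/42, -11/7).
The three coordinates are positive, positive, negative; a point is interior exactly when all three are positive.

no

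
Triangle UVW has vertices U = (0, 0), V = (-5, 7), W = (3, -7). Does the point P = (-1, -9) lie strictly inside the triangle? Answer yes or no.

no

Barycentric coordinates of P: (-36/7, 17/7, 26/7).
The three coordinates are negative, positive, positive; a point is interior exactly when all three are positive.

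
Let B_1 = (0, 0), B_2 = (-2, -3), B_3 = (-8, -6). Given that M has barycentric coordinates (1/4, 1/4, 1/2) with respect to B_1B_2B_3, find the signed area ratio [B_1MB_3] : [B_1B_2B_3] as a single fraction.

The signed ratio [B_1MB_3]/[B_1B_2B_3] equals the barycentric coordinate of M at vertex B_2, which is 1/4.

1/4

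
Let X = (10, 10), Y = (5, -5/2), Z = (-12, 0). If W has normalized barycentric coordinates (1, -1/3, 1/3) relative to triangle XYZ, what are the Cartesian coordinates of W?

W = 1·X + (-1/3)·Y + (1/3)·Z.
x-coordinate: 1·10 + (-1/3)·5 + (1/3)·(-12) = 13/3.
y-coordinate: 1·10 + (-1/3)·(-5/2) + (1/3)·0 = 65/6.

(13/3, 65/6)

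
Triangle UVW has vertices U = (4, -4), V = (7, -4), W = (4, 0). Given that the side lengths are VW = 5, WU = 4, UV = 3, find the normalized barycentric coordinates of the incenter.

(5/12, 1/3, 1/4)

The incenter has barycentric coordinates proportional to the opposite side lengths: (5 : 4 : 3).
Normalizing by 5+4+3 = 12 gives (5/12, 1/3, 1/4).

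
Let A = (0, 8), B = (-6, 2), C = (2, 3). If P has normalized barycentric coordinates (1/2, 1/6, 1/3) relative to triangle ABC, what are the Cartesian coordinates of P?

(-1/3, 16/3)

P = (1/2)·A + (1/6)·B + (1/3)·C.
x-coordinate: (1/2)·0 + (1/6)·(-6) + (1/3)·2 = -1/3.
y-coordinate: (1/2)·8 + (1/6)·2 + (1/3)·3 = 16/3.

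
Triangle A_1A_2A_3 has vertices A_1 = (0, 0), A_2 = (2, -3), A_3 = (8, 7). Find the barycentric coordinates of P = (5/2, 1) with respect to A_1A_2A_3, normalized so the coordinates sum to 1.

Signed area of the reference triangle: [A_1A_2A_3] = ½·(0·(-3−7) + 2·(7−0) + 8·(0−(-3))) = ½·(0 + 14 + 24) = 19.
[PA_2A_3] = ½·((5/2)·(-3−7) + 2·(7−1) + 8·(1−(-3))) = ½·(-25 + 12 + 32) = 19/2, so the A_1-coordinate is (19/2)/19 = 1/2.
[A_1PA_3] = ½·(0·(1−7) + (5/2)·(7−0) + 8·(0−1)) = ½·(0 + 35/2 − 8) = 19/4, so the A_2-coordinate is 1/4.
[A_1A_2P] = ½·(0·(-3−1) + 2·(1−0) + (5/2)·(0−(-3))) = ½·(0 + 2 + 15/2) = 19/4, so the A_3-coordinate is 1/4.
Check: 1/2 + 1/4 + 1/4 = 1.

(1/2, 1/4, 1/4)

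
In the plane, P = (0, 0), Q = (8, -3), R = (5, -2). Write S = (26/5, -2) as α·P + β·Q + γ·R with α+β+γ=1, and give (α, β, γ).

(1/5, 2/5, 2/5)

Signed area of the reference triangle: [PQR] = ½·(0·(-3−(-2)) + 8·(-2−0) + 5·(0−(-3))) = ½·(0 − 16 + 15) = -1/2.
[SQR] = ½·((26/5)·(-3−(-2)) + 8·(-2−(-2)) + 5·(-2−(-3))) = ½·(-26/5 + 0 + 5) = -1/10, so the P-coordinate is (-1/10)/(-1/2) = 1/5.
[PSR] = ½·(0·(-2−(-2)) + (26/5)·(-2−0) + 5·(0−(-2))) = ½·(0 − 52/5 + 10) = -1/5, so the Q-coordinate is 2/5.
[PQS] = ½·(0·(-3−(-2)) + 8·(-2−0) + (26/5)·(0−(-3))) = ½·(0 − 16 + 78/5) = -1/5, so the R-coordinate is 2/5.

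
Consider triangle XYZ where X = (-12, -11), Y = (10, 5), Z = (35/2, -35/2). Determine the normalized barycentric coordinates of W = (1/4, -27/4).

(1/2, 1/3, 1/6)

Signed area of the reference triangle: [XYZ] = ½·((-12)·(5−(-35/2)) + 10·(-35/2−(-11)) + (35/2)·(-11−5)) = ½·(-270 − 65 − 280) = -615/2.
[WYZ] = ½·((1/4)·(5−(-35/2)) + 10·(-35/2−(-27/4)) + (35/2)·(-27/4−5)) = ½·(45/8 − 215/2 − 1645/8) = -615/4, so the X-coordinate is (-615/4)/(-615/2) = 1/2.
[XWZ] = ½·((-12)·(-27/4−(-35/2)) + (1/4)·(-35/2−(-11)) + (35/2)·(-11−(-27/4))) = ½·(-129 − 13/8 − 595/8) = -205/2, so the Y-coordinate is 1/3.
[XYW] = ½·((-12)·(5−(-27/4)) + 10·(-27/4−(-11)) + (1/4)·(-11−5)) = ½·(-141 + 85/2 − 4) = -205/4, so the Z-coordinate is 1/6.
Check: 1/2 + 1/3 + 1/6 = 1.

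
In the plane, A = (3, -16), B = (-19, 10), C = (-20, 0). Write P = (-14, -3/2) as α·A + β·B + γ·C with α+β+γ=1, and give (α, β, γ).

Signed area of the reference triangle: [ABC] = ½·(3·(10−0) + (-19)·(0−(-16)) + (-20)·(-16−10)) = ½·(30 − 304 + 520) = 123.
[PBC] = ½·((-14)·(10−0) + (-19)·(0−(-3/2)) + (-20)·(-3/2−10)) = ½·(-140 − 57/2 + 230) = 123/4, so the A-coordinate is (123/4)/123 = 1/4.
[APC] = ½·(3·(-3/2−0) + (-14)·(0−(-16)) + (-20)·(-16−(-3/2))) = ½·(-9/2 − 224 + 290) = 123/4, so the B-coordinate is 1/4.
[ABP] = ½·(3·(10−(-3/2)) + (-19)·(-3/2−(-16)) + (-14)·(-16−10)) = ½·(69/2 − 551/2 + 364) = 123/2, so the C-coordinate is 1/2.

(1/4, 1/4, 1/2)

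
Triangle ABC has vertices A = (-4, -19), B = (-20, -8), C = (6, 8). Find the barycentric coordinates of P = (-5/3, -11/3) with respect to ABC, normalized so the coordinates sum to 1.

(1/3, 1/6, 1/2)

Signed area of the reference triangle: [ABC] = ½·((-4)·(-8−8) + (-20)·(8−(-19)) + 6·(-19−(-8))) = ½·(64 − 540 − 66) = -271.
[PBC] = ½·((-5/3)·(-8−8) + (-20)·(8−(-11/3)) + 6·(-11/3−(-8))) = ½·(80/3 − 700/3 + 26) = -271/3, so the A-coordinate is (-271/3)/(-271) = 1/3.
[APC] = ½·((-4)·(-11/3−8) + (-5/3)·(8−(-19)) + 6·(-19−(-11/3))) = ½·(140/3 − 45 − 92) = -271/6, so the B-coordinate is 1/6.
[ABP] = ½·((-4)·(-8−(-11/3)) + (-20)·(-11/3−(-19)) + (-5/3)·(-19−(-8))) = ½·(52/3 − 920/3 + 55/3) = -271/2, so the C-coordinate is 1/2.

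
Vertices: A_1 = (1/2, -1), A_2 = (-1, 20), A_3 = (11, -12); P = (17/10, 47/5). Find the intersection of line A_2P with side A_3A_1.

(23/4, -13/2)

Barycentric coordinates of P with respect to A_1A_2A_3: (1/5, 3/5, 1/5).
On side A_3A_1 the A_2-coordinate is zero; dropping P's A_2-weight 3/5 and renormalizing the remaining 1/5 : 1/5 gives weights 1/2, 1/2 on A_3, A_1.
Q = (1/2)·(11, -12) + (1/2)·(1/2, -1) = (23/4, -13/2).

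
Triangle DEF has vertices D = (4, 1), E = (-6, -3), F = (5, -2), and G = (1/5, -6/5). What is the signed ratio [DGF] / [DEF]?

[DEF] = ½·(4·(-3−(-2)) + (-6)·(-2−1) + 5·(1−(-3))) = ½·(-4 + 18 + 20) = 17.
[DGF] = ½·(4·(-6/5−(-2)) + (1/5)·(-2−1) + 5·(1−(-6/5))) = ½·(16/5 − 3/5 + 11) = 34/5, so the ratio is (34/5)/17 = 2/5.

2/5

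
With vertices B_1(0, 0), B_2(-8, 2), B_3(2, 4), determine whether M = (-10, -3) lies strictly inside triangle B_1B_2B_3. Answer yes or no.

Barycentric coordinates of M: (23/18, 17/18, -11/9).
The three coordinates are positive, positive, negative; a point is interior exactly when all three are positive.

no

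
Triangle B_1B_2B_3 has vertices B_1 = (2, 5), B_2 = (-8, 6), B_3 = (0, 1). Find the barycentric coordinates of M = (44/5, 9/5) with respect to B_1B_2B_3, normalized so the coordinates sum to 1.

Signed area of the reference triangle: [B_1B_2B_3] = ½·(2·(6−1) + (-8)·(1−5) + 0·(5−6)) = ½·(10 + 32 + 0) = 21.
[MB_2B_3] = ½·((44/5)·(6−1) + (-8)·(1−(9/5)) + 0·(9/5−6)) = ½·(44 + 32/5 + 0) = 126/5, so the B_1-coordinate is (126/5)/21 = 6/5.
[B_1MB_3] = ½·(2·(9/5−1) + (44/5)·(1−5) + 0·(5−(9/5))) = ½·(8/5 − 176/5 + 0) = -84/5, so the B_2-coordinate is -4/5.
[B_1B_2M] = ½·(2·(6−(9/5)) + (-8)·(9/5−5) + (44/5)·(5−6)) = ½·(42/5 + 128/5 − 44/5) = 63/5, so the B_3-coordinate is 3/5.
Check: 6/5 − 4/5 + 3/5 = 1.

(6/5, -4/5, 3/5)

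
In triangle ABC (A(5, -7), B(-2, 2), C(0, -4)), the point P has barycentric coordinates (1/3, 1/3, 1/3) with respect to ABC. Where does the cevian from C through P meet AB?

Line CP meets AB where the C-coordinate vanishes; zeroing P's C-weight and renormalizing leaves A, B-weights 1/3 : 1/3 → (1/2, 1/2).
So Q = (1/2)·A + (1/2)·B = (3/2, -5/2).

(3/2, -5/2)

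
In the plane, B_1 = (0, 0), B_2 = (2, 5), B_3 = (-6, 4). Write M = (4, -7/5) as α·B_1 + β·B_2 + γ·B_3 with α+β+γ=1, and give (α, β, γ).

(7/5, 1/5, -3/5)

Signed area of the reference triangle: [B_1B_2B_3] = ½·(0·(5−4) + 2·(4−0) + (-6)·(0−5)) = ½·(0 + 8 + 30) = 19.
[MB_2B_3] = ½·(4·(5−4) + 2·(4−(-7/5)) + (-6)·(-7/5−5)) = ½·(4 + 54/5 + 192/5) = 133/5, so the B_1-coordinate is (133/5)/19 = 7/5.
[B_1MB_3] = ½·(0·(-7/5−4) + 4·(4−0) + (-6)·(0−(-7/5))) = ½·(0 + 16 − 42/5) = 19/5, so the B_2-coordinate is 1/5.
[B_1B_2M] = ½·(0·(5−(-7/5)) + 2·(-7/5−0) + 4·(0−5)) = ½·(0 − 14/5 − 20) = -57/5, so the B_3-coordinate is -3/5.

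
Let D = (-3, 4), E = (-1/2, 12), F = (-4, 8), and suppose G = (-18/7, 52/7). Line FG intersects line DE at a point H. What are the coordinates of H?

(-2, 36/5)

Barycentric coordinates of G with respect to DEF: (3/7, 2/7, 2/7).
On side DE the F-coordinate is zero; dropping G's F-weight 2/7 and renormalizing the remaining 3/7 : 2/7 gives weights 3/5, 2/5 on D, E.
H = (3/5)·(-3, 4) + (2/5)·(-1/2, 12) = (-2, 36/5).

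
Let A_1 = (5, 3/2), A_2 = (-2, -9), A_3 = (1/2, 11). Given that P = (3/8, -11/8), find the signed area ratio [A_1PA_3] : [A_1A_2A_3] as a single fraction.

[A_1A_2A_3] = ½·(5·(-9−11) + (-2)·(11−(3/2)) + (1/2)·(3/2−(-9))) = ½·(-100 − 19 + 21/4) = -455/8.
[A_1PA_3] = ½·(5·(-11/8−11) + (3/8)·(11−(3/2)) + (1/2)·(3/2−(-11/8))) = ½·(-495/8 + 57/16 + 23/16) = -455/16, so the ratio is (-455/16)/(-455/8) = 1/2.

1/2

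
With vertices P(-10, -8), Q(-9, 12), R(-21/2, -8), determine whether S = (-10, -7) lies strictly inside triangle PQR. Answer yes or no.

Barycentric coordinates of S: (17/20, 1/20, 1/10).
The three coordinates are positive, positive, positive; a point is interior exactly when all three are positive.

yes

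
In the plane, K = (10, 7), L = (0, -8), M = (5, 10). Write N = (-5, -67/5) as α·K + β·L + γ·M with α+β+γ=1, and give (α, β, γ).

(-3/5, 7/5, 1/5)

Signed area of the reference triangle: [KLM] = ½·(10·(-8−10) + 0·(10−7) + 5·(7−(-8))) = ½·(-180 + 0 + 75) = -105/2.
[NLM] = ½·((-5)·(-8−10) + 0·(10−(-67/5)) + 5·(-67/5−(-8))) = ½·(90 + 0 − 27) = 63/2, so the K-coordinate is (63/2)/(-105/2) = -3/5.
[KNM] = ½·(10·(-67/5−10) + (-5)·(10−7) + 5·(7−(-67/5))) = ½·(-234 − 15 + 102) = -147/2, so the L-coordinate is 7/5.
[KLN] = ½·(10·(-8−(-67/5)) + 0·(-67/5−7) + (-5)·(7−(-8))) = ½·(54 + 0 − 75) = -21/2, so the M-coordinate is 1/5.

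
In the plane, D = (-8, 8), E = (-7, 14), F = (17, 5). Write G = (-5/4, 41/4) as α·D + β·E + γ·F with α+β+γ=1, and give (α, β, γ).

Signed area of the reference triangle: [DEF] = ½·((-8)·(14−5) + (-7)·(5−8) + 17·(8−14)) = ½·(-72 + 21 − 102) = -153/2.
[GEF] = ½·((-5/4)·(14−5) + (-7)·(5−(41/4)) + 17·(41/4−14)) = ½·(-45/4 + 147/4 − 255/4) = -153/8, so the D-coordinate is (-153/8)/(-153/2) = 1/4.
[DGF] = ½·((-8)·(41/4−5) + (-5/4)·(5−8) + 17·(8−(41/4))) = ½·(-42 + 15/4 − 153/4) = -153/4, so the E-coordinate is 1/2.
[DEG] = ½·((-8)·(14−(41/4)) + (-7)·(41/4−8) + (-5/4)·(8−14)) = ½·(-30 − 63/4 + 15/2) = -153/8, so the F-coordinate is 1/4.

(1/4, 1/2, 1/4)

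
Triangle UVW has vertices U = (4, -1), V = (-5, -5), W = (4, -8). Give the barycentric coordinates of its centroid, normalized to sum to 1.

(1/3, 1/3, 1/3)

The centroid is the average of the vertices, so each weight is 1/3.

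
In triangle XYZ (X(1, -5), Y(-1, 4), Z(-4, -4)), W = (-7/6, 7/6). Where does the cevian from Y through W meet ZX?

(-3/2, -9/2)

Barycentric coordinates of W with respect to XYZ: (1/6, 2/3, 1/6).
On side ZX the Y-coordinate is zero; dropping W's Y-weight 2/3 and renormalizing the remaining 1/6 : 1/6 gives weights 1/2, 1/2 on Z, X.
V = (1/2)·(-4, -4) + (1/2)·(1, -5) = (-3/2, -9/2).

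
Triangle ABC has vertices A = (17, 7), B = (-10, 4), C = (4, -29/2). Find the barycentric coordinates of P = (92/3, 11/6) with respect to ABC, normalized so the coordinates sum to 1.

Signed area of the reference triangle: [ABC] = ½·(17·(4−(-29/2)) + (-10)·(-29/2−7) + 4·(7−4)) = ½·(629/2 + 215 + 12) = 1083/4.
[PBC] = ½·((92/3)·(4−(-29/2)) + (-10)·(-29/2−(11/6)) + 4·(11/6−4)) = ½·(1702/3 + 490/3 − 26/3) = 361, so the A-coordinate is 361/(1083/4) = 4/3.
[APC] = ½·(17·(11/6−(-29/2)) + (92/3)·(-29/2−7) + 4·(7−(11/6))) = ½·(833/3 − 1978/3 + 62/3) = -361/2, so the B-coordinate is -2/3.
[ABP] = ½·(17·(4−(11/6)) + (-10)·(11/6−7) + (92/3)·(7−4)) = ½·(221/6 + 155/3 + 92) = 361/4, so the C-coordinate is 1/3.
Check: 4/3 − 2/3 + 1/3 = 1.

(4/3, -2/3, 1/3)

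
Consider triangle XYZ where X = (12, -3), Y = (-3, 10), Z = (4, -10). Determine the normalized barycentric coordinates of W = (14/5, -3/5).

(1/5, 2/5, 2/5)

Signed area of the reference triangle: [XYZ] = ½·(12·(10−(-10)) + (-3)·(-10−(-3)) + 4·(-3−10)) = ½·(240 + 21 − 52) = 209/2.
[WYZ] = ½·((14/5)·(10−(-10)) + (-3)·(-10−(-3/5)) + 4·(-3/5−10)) = ½·(56 + 141/5 − 212/5) = 209/10, so the X-coordinate is (209/10)/(209/2) = 1/5.
[XWZ] = ½·(12·(-3/5−(-10)) + (14/5)·(-10−(-3)) + 4·(-3−(-3/5))) = ½·(564/5 − 98/5 − 48/5) = 209/5, so the Y-coordinate is 2/5.
[XYW] = ½·(12·(10−(-3/5)) + (-3)·(-3/5−(-3)) + (14/5)·(-3−10)) = ½·(636/5 − 36/5 − 182/5) = 209/5, so the Z-coordinate is 2/5.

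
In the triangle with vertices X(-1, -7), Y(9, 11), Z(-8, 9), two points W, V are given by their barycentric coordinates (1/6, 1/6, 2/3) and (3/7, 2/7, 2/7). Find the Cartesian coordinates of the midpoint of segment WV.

Barycentric coordinates of the midpoint are the average: (25/84, 19/84, 10/21).
Converting: (25/84)·X + (19/84)·Y + (10/21)·Z = (-29/14, 197/42).

(-29/14, 197/42)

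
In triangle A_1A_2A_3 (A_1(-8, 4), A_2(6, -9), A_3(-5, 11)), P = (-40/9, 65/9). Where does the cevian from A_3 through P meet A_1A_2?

(-10/3, -1/3)

Barycentric coordinates of P with respect to A_1A_2A_3: (2/9, 1/9, 2/3).
On side A_1A_2 the A_3-coordinate is zero; dropping P's A_3-weight 2/3 and renormalizing the remaining 2/9 : 1/9 gives weights 2/3, 1/3 on A_1, A_2.
Q = (2/3)·(-8, 4) + (1/3)·(6, -9) = (-10/3, -1/3).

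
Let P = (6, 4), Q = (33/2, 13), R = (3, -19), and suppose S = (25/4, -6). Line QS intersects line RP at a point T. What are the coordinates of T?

(21/5, -49/5)

Barycentric coordinates of S with respect to PQR: (1/3, 1/6, 1/2).
On side RP the Q-coordinate is zero; dropping S's Q-weight 1/6 and renormalizing the remaining 1/2 : 1/3 gives weights 3/5, 2/5 on R, P.
T = (3/5)·(3, -19) + (2/5)·(6, 4) = (21/5, -49/5).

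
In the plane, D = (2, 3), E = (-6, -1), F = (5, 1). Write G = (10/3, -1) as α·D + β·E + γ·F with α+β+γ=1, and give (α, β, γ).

Signed area of the reference triangle: [DEF] = ½·(2·(-1−1) + (-6)·(1−3) + 5·(3−(-1))) = ½·(-4 + 12 + 20) = 14.
[GEF] = ½·((10/3)·(-1−1) + (-6)·(1−(-1)) + 5·(-1−(-1))) = ½·(-20/3 − 12 + 0) = -28/3, so the D-coordinate is (-28/3)/14 = -2/3.
[DGF] = ½·(2·(-1−1) + (10/3)·(1−3) + 5·(3−(-1))) = ½·(-4 − 20/3 + 20) = 14/3, so the E-coordinate is 1/3.
[DEG] = ½·(2·(-1−(-1)) + (-6)·(-1−3) + (10/3)·(3−(-1))) = ½·(0 + 24 + 40/3) = 56/3, so the F-coordinate is 4/3.

(-2/3, 1/3, 4/3)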